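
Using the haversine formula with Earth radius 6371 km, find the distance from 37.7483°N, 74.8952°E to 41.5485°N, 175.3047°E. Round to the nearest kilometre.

8072 km

Δλ = 175.3047 − 74.8952 = 100.4095°.
Δφ = 41.5485 − 37.7483 = 3.8002°.
a = sin²(Δφ/2) + cos φ₁ · cos φ₂ · sin²(Δλ/2) = 0.350440.
c = 2·atan2(√a, √(1−a)) = 1.26703 rad → d = 6371·c ≈ 8072.23 km.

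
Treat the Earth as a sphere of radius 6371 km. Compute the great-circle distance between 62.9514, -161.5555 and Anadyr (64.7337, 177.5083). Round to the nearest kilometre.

Δλ = 177.5083 − -161.5555 = 339.0638°; wrapped into (−180°, 180°]: -20.9362°.
Δφ = 64.7337 − 62.9514 = 1.7823°.
a = sin²(Δφ/2) + cos φ₁ · cos φ₂ · sin²(Δλ/2) = 0.006649.
c = 2·atan2(√a, √(1−a)) = 0.16327 rad → d = 6371·c ≈ 1040.17 km.

1040 km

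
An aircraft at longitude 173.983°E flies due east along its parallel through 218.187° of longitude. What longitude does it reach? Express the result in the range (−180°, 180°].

32.170°E

Start at +173.983°; shift +218.187° → +392.170°.
+392.170° lies outside (−180°, 180°]; subtract 360° → +32.170°.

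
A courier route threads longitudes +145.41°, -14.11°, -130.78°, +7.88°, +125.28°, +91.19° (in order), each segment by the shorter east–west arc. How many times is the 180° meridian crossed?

0

Leg 1: +145.41° → -14.11°, shortest Δλ = -159.52° (west) — does not cross 180°.
Leg 2: -14.11° → -130.78°, shortest Δλ = -116.67° (west) — does not cross 180°.
Leg 3: -130.78° → +7.88°, shortest Δλ = 138.66° (east) — does not cross 180°.
Leg 4: +7.88° → +125.28°, shortest Δλ = 117.4° (east) — does not cross 180°.
Leg 5: +125.28° → +91.19°, shortest Δλ = -34.09° (west) — does not cross 180°.
Total crossings: 0.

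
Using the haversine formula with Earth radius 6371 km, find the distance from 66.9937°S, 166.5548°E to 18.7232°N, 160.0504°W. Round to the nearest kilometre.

9921 km

Δλ = -160.0504 − 166.5548 = -326.6052°; wrapped into (−180°, 180°]: 33.3948°.
Δφ = 18.7232 − -66.9937 = 85.7169°.
a = sin²(Δφ/2) + cos φ₁ · cos φ₂ · sin²(Δλ/2) = 0.493214.
c = 2·atan2(√a, √(1−a)) = 1.55722 rad → d = 6371·c ≈ 9921.07 km.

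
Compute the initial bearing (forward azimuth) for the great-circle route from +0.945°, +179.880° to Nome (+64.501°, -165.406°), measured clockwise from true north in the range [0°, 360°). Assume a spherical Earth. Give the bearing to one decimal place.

7.0°

Δλ = -165.406 − 179.880 = -345.286°; wrapped into (−180°, 180°]: 14.714°.
θ = atan2( sin Δλ · cos φ₂ , cos φ₁ · sin φ₂ − sin φ₁ · cos φ₂ · cos Δλ )
  = atan2(0.10934, 0.89560) = 6.961° → normalised to [0°, 360°): 6.961°.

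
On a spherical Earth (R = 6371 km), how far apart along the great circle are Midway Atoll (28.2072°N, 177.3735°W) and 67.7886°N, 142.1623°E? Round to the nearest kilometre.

5147 km

Δλ = 142.1623 − -177.3735 = 319.5358°; wrapped into (−180°, 180°]: -40.4642°.
Δφ = 67.7886 − 28.2072 = 39.5814°.
a = sin²(Δφ/2) + cos φ₁ · cos φ₂ · sin²(Δλ/2) = 0.154481.
c = 2·atan2(√a, √(1−a)) = 0.80787 rad → d = 6371·c ≈ 5146.95 km.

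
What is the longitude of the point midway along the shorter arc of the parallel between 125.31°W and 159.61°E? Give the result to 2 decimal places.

162.85°W

Signed shortest Δλ from -125.31° to +159.61° is -75.08°.
Midpoint longitude = -125.31° + (-75.08°)/2 = -125.31° − 37.54° = -162.85°.
(The naïve average (-125.31 + +159.61)/2 = 17.15° is on the wrong side of the globe.)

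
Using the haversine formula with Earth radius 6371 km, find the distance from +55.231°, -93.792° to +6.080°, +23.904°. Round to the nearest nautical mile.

6014 nmi

Δλ = 23.904 − -93.792 = 117.696°.
Δφ = 6.080 − 55.231 = -49.151°.
a = sin²(Δφ/2) + cos φ₁ · cos φ₂ · sin²(Δλ/2) = 0.588276.
c = 2·atan2(√a, √(1−a)) = 1.74828 rad → d = 6371·c ≈ 11138.29 km ≈ 6014.19 nmi.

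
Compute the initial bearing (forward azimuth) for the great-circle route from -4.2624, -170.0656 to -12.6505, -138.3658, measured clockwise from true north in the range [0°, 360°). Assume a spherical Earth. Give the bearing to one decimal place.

107.0°

Δλ = -138.3658 − -170.0656 = 31.6998°.
θ = atan2( sin Δλ · cos φ₂ , cos φ₁ · sin φ₂ − sin φ₁ · cos φ₂ · cos Δλ )
  = atan2(0.51271, -0.15670) = 106.994° → normalised to [0°, 360°): 106.994°.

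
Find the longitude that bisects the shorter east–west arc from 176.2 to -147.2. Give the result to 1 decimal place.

-165.5°

Signed shortest Δλ from +176.2° to -147.2° is +36.6°.
Midpoint longitude = +176.2° + (+36.6°)/2 = +176.2° + 18.3° = +194.5°.
Normalise into (−180°, 180°]: -165.5°.
(The naïve average (+176.2 + -147.2)/2 = 14.5° is on the wrong side of the globe.)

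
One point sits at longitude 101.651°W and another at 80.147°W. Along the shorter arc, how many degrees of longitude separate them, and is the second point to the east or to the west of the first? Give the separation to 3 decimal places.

21.504° east

Raw difference: -80.147 − -101.651 = 21.504°.
Normalise into (−180°, 180°]: 21.504° stays 21.504°.
Positive ⇒ the second point lies to the east; separation 21.504°.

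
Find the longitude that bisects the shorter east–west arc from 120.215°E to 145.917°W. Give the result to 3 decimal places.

Signed shortest Δλ from +120.215° to -145.917° is +93.868°.
Midpoint longitude = +120.215° + (+93.868°)/2 = +120.215° + 46.934° = +167.149°.
(The naïve average (+120.215 + -145.917)/2 = -12.851° is on the wrong side of the globe.)

167.149°E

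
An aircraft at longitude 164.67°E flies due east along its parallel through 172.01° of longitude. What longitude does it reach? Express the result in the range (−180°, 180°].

Start at +164.67°; shift +172.01° → +336.68°.
+336.68° lies outside (−180°, 180°]; subtract 360° → -23.32°.

23.32°W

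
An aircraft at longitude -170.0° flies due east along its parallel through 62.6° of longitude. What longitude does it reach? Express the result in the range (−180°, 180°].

-107.4°

Start at -170.0°; shift +62.6° → -107.4°.
-107.4° already lies in (−180°, 180°].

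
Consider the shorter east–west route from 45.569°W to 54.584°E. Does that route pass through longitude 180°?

Signed shortest Δλ = ((54.584 − -45.569 + 180) mod 360) − 180 = 100.153°.
Going east by 100.153° from -45.569° reaches +54.584° without touching 180°.

No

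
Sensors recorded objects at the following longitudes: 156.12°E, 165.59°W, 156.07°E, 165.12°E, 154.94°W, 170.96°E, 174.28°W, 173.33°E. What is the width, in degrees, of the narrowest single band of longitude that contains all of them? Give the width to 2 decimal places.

48.99°

Sort the longitudes: -174.28°, -165.59°, -154.94°, +156.07°, +156.12°, +165.12°, +170.96°, +173.33°.
Eastward gaps between consecutive values (wrapping around): 8.69°, 10.65°, 311.01°, 0.05°, 9.00°, 5.84°, 2.37°, 12.39°.
Largest gap = 311.01° ⇒ minimal covering band is its complement: 360° − 311.01° = 48.99°.
Band runs from +156.07° eastward to -154.94°, crossing the antimeridian.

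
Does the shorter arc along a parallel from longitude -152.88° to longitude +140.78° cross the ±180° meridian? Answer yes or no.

Naïve |140.78 − -152.88| = 293.66° > 180°, so the shorter arc goes the other way round — across 180°.
Signed shortest Δλ = ((140.78 − -152.88 + 180) mod 360) − 180 = -66.34°.
Going west by 66.34° from -152.88° passes through 180° before reaching +140.78°.

Yes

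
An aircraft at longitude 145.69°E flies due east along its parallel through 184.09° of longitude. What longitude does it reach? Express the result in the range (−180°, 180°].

Start at +145.69°; shift +184.09° → +329.78°.
+329.78° lies outside (−180°, 180°]; subtract 360° → -30.22°.

30.22°W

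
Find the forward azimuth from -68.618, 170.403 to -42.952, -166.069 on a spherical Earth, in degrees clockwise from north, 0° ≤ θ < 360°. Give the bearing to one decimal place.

Δλ = -166.069 − 170.403 = -336.472°; wrapped into (−180°, 180°]: 23.528°.
θ = atan2( sin Δλ · cos φ₂ , cos φ₁ · sin φ₂ − sin φ₁ · cos φ₂ · cos Δλ )
  = atan2(0.29218, 0.37646) = 37.816° → normalised to [0°, 360°): 37.816°.

37.8°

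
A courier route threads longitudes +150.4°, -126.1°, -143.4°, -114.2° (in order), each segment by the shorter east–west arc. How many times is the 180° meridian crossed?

1

Leg 1: +150.4° → -126.1°, shortest Δλ = 83.5° (east) — crosses 180°.
Leg 2: -126.1° → -143.4°, shortest Δλ = -17.3° (west) — does not cross 180°.
Leg 3: -143.4° → -114.2°, shortest Δλ = 29.2° (east) — does not cross 180°.
Total crossings: 1.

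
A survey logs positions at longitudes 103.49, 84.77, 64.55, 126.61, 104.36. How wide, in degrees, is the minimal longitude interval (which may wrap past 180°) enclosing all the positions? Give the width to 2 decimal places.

62.06°

Sort the longitudes: +64.55°, +84.77°, +103.49°, +104.36°, +126.61°.
Eastward gaps between consecutive values (wrapping around): 20.22°, 18.72°, 0.87°, 22.25°, 297.94°.
Largest gap = 297.94° ⇒ minimal covering band is its complement: 360° − 297.94° = 62.06°.
Band runs from +64.55° eastward to +126.61°.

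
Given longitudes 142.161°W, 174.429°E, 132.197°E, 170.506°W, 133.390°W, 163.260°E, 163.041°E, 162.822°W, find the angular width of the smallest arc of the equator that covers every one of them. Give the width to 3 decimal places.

Sort the longitudes: -170.506°, -162.822°, -142.161°, -133.390°, +132.197°, +163.041°, +163.260°, +174.429°.
Eastward gaps between consecutive values (wrapping around): 7.684°, 20.661°, 8.771°, 265.587°, 30.844°, 0.219°, 11.169°, 15.065°.
Largest gap = 265.587° ⇒ minimal covering band is its complement: 360° − 265.587° = 94.413°.
Band runs from +132.197° eastward to -133.390°, crossing the antimeridian.

94.413°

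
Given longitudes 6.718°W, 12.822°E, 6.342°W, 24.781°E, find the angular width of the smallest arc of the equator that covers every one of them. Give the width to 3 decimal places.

31.499°

Sort the longitudes: -6.718°, -6.342°, +12.822°, +24.781°.
Eastward gaps between consecutive values (wrapping around): 0.376°, 19.164°, 11.959°, 328.501°.
Largest gap = 328.501° ⇒ minimal covering band is its complement: 360° − 328.501° = 31.499°.
Band runs from -6.718° eastward to +24.781°.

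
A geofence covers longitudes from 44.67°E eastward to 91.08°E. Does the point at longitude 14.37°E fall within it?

No

Band width going east from +44.67° to +91.08°: ((91.08 − 44.67) mod 360) = 46.41°.
Offset of +14.37° east of the west edge: ((14.37 − 44.67) mod 360) = 329.70°.
329.70° > 46.41° ⇒ outside.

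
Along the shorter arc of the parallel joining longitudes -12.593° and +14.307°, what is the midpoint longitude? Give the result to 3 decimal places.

Signed shortest Δλ from -12.593° to +14.307° is +26.900°.
Midpoint longitude = -12.593° + (+26.900°)/2 = -12.593° + 13.450° = +0.857°.

+0.857°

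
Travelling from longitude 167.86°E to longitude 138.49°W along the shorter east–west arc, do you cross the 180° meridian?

Yes

Naïve |-138.49 − 167.86| = 306.35° > 180°, so the shorter arc goes the other way round — across 180°.
Signed shortest Δλ = ((-138.49 − 167.86 + 180) mod 360) − 180 = 53.65°.
Going east by 53.65° from +167.86° passes through 180° before reaching -138.49°.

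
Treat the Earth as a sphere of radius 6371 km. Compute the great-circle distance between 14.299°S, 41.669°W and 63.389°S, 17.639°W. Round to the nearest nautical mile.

3115 nmi

Δλ = -17.639 − -41.669 = 24.030°.
Δφ = -63.389 − -14.299 = -49.090°.
a = sin²(Δφ/2) + cos φ₁ · cos φ₂ · sin²(Δλ/2) = 0.191373.
c = 2·atan2(√a, √(1−a)) = 0.90555 rad → d = 6371·c ≈ 5769.25 km ≈ 3115.14 nmi.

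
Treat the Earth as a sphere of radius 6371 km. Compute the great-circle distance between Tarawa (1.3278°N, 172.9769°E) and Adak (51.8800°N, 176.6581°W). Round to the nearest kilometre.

Δλ = -176.6581 − 172.9769 = -349.6350°; wrapped into (−180°, 180°]: 10.3650°.
Δφ = 51.8800 − 1.3278 = 50.5522°.
a = sin²(Δφ/2) + cos φ₁ · cos φ₂ · sin²(Δλ/2) = 0.187348.
c = 2·atan2(√a, √(1−a)) = 0.89528 rad → d = 6371·c ≈ 5703.80 km.

5704 km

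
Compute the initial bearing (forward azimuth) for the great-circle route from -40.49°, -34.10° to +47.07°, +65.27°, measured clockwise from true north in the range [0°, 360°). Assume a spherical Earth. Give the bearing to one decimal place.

54.2°

Δλ = 65.27 − -34.10 = 99.37°.
θ = atan2( sin Δλ · cos φ₂ , cos φ₁ · sin φ₂ − sin φ₁ · cos φ₂ · cos Δλ )
  = atan2(0.67202, 0.48484) = 54.191° → normalised to [0°, 360°): 54.191°.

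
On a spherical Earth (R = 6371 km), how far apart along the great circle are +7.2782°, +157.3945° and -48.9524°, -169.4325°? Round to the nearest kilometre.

Δλ = -169.4325 − 157.3945 = -326.8270°; wrapped into (−180°, 180°]: 33.1730°.
Δφ = -48.9524 − 7.2782 = -56.2306°.
a = sin²(Δφ/2) + cos φ₁ · cos φ₂ · sin²(Δλ/2) = 0.275156.
c = 2·atan2(√a, √(1−a)) = 1.10438 rad → d = 6371·c ≈ 7036.00 km.

7036 km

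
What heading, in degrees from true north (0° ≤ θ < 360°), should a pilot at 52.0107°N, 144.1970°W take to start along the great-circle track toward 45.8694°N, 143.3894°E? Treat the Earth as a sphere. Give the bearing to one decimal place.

Δλ = 143.3894 − -144.1970 = 287.5864°; wrapped into (−180°, 180°]: -72.4136°.
θ = atan2( sin Δλ · cos φ₂ , cos φ₁ · sin φ₂ − sin φ₁ · cos φ₂ · cos Δλ )
  = atan2(-0.66375, 0.27598) = -67.423° → normalised to [0°, 360°): 292.577°.

292.6°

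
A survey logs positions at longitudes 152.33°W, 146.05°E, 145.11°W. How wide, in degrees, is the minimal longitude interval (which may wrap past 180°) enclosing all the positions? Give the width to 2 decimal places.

68.84°

Sort the longitudes: -152.33°, -145.11°, +146.05°.
Eastward gaps between consecutive values (wrapping around): 7.22°, 291.16°, 61.62°.
Largest gap = 291.16° ⇒ minimal covering band is its complement: 360° − 291.16° = 68.84°.
Band runs from +146.05° eastward to -145.11°, crossing the antimeridian.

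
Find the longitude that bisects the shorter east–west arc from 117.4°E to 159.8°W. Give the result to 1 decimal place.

158.8°E

Signed shortest Δλ from +117.4° to -159.8° is +82.8°.
Midpoint longitude = +117.4° + (+82.8°)/2 = +117.4° + 41.4° = +158.8°.
(The naïve average (+117.4 + -159.8)/2 = -21.2° is on the wrong side of the globe.)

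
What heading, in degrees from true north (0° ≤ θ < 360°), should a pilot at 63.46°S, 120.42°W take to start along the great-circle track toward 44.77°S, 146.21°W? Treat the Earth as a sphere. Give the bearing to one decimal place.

309.8°

Δλ = -146.21 − -120.42 = -25.79°.
θ = atan2( sin Δλ · cos φ₂ , cos φ₁ · sin φ₂ − sin φ₁ · cos φ₂ · cos Δλ )
  = atan2(-0.30888, 0.25719) = -50.218° → normalised to [0°, 360°): 309.782°.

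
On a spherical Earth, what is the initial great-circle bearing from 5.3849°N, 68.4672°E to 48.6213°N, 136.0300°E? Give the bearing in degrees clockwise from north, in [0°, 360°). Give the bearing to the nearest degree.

40°

Δλ = 136.0300 − 68.4672 = 67.5628°.
θ = atan2( sin Δλ · cos φ₂ , cos φ₁ · sin φ₂ − sin φ₁ · cos φ₂ · cos Δλ )
  = atan2(0.61099, 0.72337) = 40.186° → normalised to [0°, 360°): 40.186°.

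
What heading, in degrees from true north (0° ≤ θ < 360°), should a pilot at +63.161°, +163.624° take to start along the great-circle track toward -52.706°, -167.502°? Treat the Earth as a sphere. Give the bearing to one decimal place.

160.6°

Δλ = -167.502 − 163.624 = -331.126°; wrapped into (−180°, 180°]: 28.874°.
θ = atan2( sin Δλ · cos φ₂ , cos φ₁ · sin φ₂ − sin φ₁ · cos φ₂ · cos Δλ )
  = atan2(0.29258, -0.83260) = 160.638° → normalised to [0°, 360°): 160.638°.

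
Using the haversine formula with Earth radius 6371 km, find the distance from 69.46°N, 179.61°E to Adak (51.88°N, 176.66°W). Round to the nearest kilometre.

Δλ = -176.66 − 179.61 = -356.27°; wrapped into (−180°, 180°]: 3.73°.
Δφ = 51.88 − 69.46 = -17.58°.
a = sin²(Δφ/2) + cos φ₁ · cos φ₂ · sin²(Δλ/2) = 0.023581.
c = 2·atan2(√a, √(1−a)) = 0.30834 rad → d = 6371·c ≈ 1964.46 km.

1964 km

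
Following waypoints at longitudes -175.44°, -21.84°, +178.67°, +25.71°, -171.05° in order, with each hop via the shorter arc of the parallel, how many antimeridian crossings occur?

Leg 1: -175.44° → -21.84°, shortest Δλ = 153.6° (east) — does not cross 180°.
Leg 2: -21.84° → +178.67°, shortest Δλ = -159.49° (west) — crosses 180°.
Leg 3: +178.67° → +25.71°, shortest Δλ = -152.96° (west) — does not cross 180°.
Leg 4: +25.71° → -171.05°, shortest Δλ = 163.24° (east) — crosses 180°.
Total crossings: 2.

2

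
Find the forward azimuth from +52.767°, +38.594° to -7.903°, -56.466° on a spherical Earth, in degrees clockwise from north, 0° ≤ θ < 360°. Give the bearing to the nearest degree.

Δλ = -56.466 − 38.594 = -95.060°.
θ = atan2( sin Δλ · cos φ₂ , cos φ₁ · sin φ₂ − sin φ₁ · cos φ₂ · cos Δλ )
  = atan2(-0.98664, -0.01364) = -90.792° → normalised to [0°, 360°): 269.208°.

269°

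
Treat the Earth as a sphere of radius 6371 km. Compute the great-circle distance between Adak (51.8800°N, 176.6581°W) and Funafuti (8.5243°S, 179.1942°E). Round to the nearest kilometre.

Δλ = 179.1942 − -176.6581 = 355.8523°; wrapped into (−180°, 180°]: -4.1477°.
Δφ = -8.5243 − 51.8800 = -60.4043°.
a = sin²(Δφ/2) + cos φ₁ · cos φ₂ · sin²(Δλ/2) = 0.253861.
c = 2·atan2(√a, √(1−a)) = 1.05609 rad → d = 6371·c ≈ 6728.36 km.

6728 km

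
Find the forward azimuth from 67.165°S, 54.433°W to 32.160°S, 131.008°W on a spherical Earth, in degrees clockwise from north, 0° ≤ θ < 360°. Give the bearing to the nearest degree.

268°

Δλ = -131.008 − -54.433 = -76.575°.
θ = atan2( sin Δλ · cos φ₂ , cos φ₁ · sin φ₂ − sin φ₁ · cos φ₂ · cos Δλ )
  = atan2(-0.82343, -0.02542) = -91.768° → normalised to [0°, 360°): 268.232°.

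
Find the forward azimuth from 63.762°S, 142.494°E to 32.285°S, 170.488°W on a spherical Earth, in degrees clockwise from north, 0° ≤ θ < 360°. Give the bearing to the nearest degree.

66°

Δλ = -170.488 − 142.494 = -312.982°; wrapped into (−180°, 180°]: 47.018°.
θ = atan2( sin Δλ · cos φ₂ , cos φ₁ · sin φ₂ − sin φ₁ · cos φ₂ · cos Δλ )
  = atan2(0.61847, 0.28084) = 65.578° → normalised to [0°, 360°): 65.578°.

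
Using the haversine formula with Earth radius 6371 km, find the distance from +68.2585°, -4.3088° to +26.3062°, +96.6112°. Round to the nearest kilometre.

7738 km

Δλ = 96.6112 − -4.3088 = 100.9200°.
Δφ = 26.3062 − 68.2585 = -41.9523°.
a = sin²(Δφ/2) + cos φ₁ · cos φ₂ · sin²(Δλ/2) = 0.325631.
c = 2·atan2(√a, √(1−a)) = 1.21457 rad → d = 6371·c ≈ 7738.03 km.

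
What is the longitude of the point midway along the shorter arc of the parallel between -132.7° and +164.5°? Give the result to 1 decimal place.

-164.1°

Signed shortest Δλ from -132.7° to +164.5° is -62.8°.
Midpoint longitude = -132.7° + (-62.8°)/2 = -132.7° − 31.4° = -164.1°.
(The naïve average (-132.7 + +164.5)/2 = 15.9° is on the wrong side of the globe.)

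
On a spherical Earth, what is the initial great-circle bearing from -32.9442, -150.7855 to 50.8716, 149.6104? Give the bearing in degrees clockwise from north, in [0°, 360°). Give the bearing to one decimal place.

Δλ = 149.6104 − -150.7855 = 300.3959°; wrapped into (−180°, 180°]: -59.6041°.
θ = atan2( sin Δλ · cos φ₂ , cos φ₁ · sin φ₂ − sin φ₁ · cos φ₂ · cos Δλ )
  = atan2(-0.54432, 0.82464) = -33.428° → normalised to [0°, 360°): 326.572°.

326.6°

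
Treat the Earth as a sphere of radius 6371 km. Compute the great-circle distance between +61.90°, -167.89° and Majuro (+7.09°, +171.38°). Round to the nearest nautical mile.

Δλ = 171.38 − -167.89 = 339.27°; wrapped into (−180°, 180°]: -20.73°.
Δφ = 7.09 − 61.90 = -54.81°.
a = sin²(Δφ/2) + cos φ₁ · cos φ₂ · sin²(Δλ/2) = 0.226986.
c = 2·atan2(√a, √(1−a)) = 0.99318 rad → d = 6371·c ≈ 6327.55 km ≈ 3416.60 nmi.

3417 nmi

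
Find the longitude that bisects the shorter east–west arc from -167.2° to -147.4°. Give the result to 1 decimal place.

Signed shortest Δλ from -167.2° to -147.4° is +19.8°.
Midpoint longitude = -167.2° + (+19.8°)/2 = -167.2° + 9.9° = -157.3°.

-157.3°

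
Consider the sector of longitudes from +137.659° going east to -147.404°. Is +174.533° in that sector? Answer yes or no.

Yes

Band width going east from +137.659° to -147.404°: ((-147.404 − 137.659) mod 360) = 74.937°.
Offset of +174.533° east of the west edge: ((174.533 − 137.659) mod 360) = 36.874°.
36.874° ≤ 74.937° ⇒ inside.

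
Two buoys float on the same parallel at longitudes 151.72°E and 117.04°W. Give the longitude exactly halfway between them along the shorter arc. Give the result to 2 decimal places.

162.66°W

Signed shortest Δλ from +151.72° to -117.04° is +91.24°.
Midpoint longitude = +151.72° + (+91.24°)/2 = +151.72° + 45.62° = +197.34°.
Normalise into (−180°, 180°]: -162.66°.
(The naïve average (+151.72 + -117.04)/2 = 17.34° is on the wrong side of the globe.)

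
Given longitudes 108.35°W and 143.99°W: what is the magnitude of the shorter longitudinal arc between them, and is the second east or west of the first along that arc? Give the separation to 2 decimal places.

Raw difference: -143.99 − -108.35 = -35.64°.
Normalise into (−180°, 180°]: -35.64° stays -35.64°.
Negative ⇒ the second point lies to the west; separation 35.64°.

35.64° west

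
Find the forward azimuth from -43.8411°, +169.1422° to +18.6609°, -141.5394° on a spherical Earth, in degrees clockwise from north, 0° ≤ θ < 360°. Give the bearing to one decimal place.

Δλ = -141.5394 − 169.1422 = -310.6816°; wrapped into (−180°, 180°]: 49.3184°.
θ = atan2( sin Δλ · cos φ₂ , cos φ₁ · sin φ₂ − sin φ₁ · cos φ₂ · cos Δλ )
  = atan2(0.71848, 0.65856) = 47.492° → normalised to [0°, 360°): 47.492°.

47.5°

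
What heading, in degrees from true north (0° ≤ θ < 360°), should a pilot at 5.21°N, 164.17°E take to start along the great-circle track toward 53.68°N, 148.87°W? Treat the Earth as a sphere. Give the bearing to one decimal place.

Δλ = -148.87 − 164.17 = -313.04°; wrapped into (−180°, 180°]: 46.96°.
θ = atan2( sin Δλ · cos φ₂ , cos φ₁ · sin φ₂ − sin φ₁ · cos φ₂ · cos Δλ )
  = atan2(0.43289, 0.76568) = 29.482° → normalised to [0°, 360°): 29.482°.

29.5°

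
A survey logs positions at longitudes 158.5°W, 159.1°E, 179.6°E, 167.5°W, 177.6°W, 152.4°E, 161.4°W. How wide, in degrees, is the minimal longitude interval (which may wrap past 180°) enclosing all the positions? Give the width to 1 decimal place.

Sort the longitudes: -177.6°, -167.5°, -161.4°, -158.5°, +152.4°, +159.1°, +179.6°.
Eastward gaps between consecutive values (wrapping around): 10.1°, 6.1°, 2.9°, 310.9°, 6.7°, 20.5°, 2.8°.
Largest gap = 310.9° ⇒ minimal covering band is its complement: 360° − 310.9° = 49.1°.
Band runs from +152.4° eastward to -158.5°, crossing the antimeridian.

49.1°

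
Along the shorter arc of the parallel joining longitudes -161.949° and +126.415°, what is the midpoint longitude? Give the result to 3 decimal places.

Signed shortest Δλ from -161.949° to +126.415° is -71.636°.
Midpoint longitude = -161.949° + (-71.636°)/2 = -161.949° − 35.818° = -197.767°.
Normalise into (−180°, 180°]: +162.233°.
(The naïve average (-161.949 + +126.415)/2 = -17.767° is on the wrong side of the globe.)

+162.233°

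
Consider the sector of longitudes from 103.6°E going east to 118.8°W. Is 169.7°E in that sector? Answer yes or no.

Band width going east from +103.6° to -118.8°: ((-118.8 − 103.6) mod 360) = 137.6°.
Offset of +169.7° east of the west edge: ((169.7 − 103.6) mod 360) = 66.1°.
66.1° ≤ 137.6° ⇒ inside.

Yes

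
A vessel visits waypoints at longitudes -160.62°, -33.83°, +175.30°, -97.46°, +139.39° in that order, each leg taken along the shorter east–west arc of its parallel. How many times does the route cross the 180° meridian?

3

Leg 1: -160.62° → -33.83°, shortest Δλ = 126.79° (east) — does not cross 180°.
Leg 2: -33.83° → +175.30°, shortest Δλ = -150.87° (west) — crosses 180°.
Leg 3: +175.30° → -97.46°, shortest Δλ = 87.24° (east) — crosses 180°.
Leg 4: -97.46° → +139.39°, shortest Δλ = -123.15° (west) — crosses 180°.
Total crossings: 3.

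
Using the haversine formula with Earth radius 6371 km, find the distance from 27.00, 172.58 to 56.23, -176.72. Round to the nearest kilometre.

Δλ = -176.72 − 172.58 = -349.30°; wrapped into (−180°, 180°]: 10.70°.
Δφ = 56.23 − 27.00 = 29.23°.
a = sin²(Δφ/2) + cos φ₁ · cos φ₂ · sin²(Δλ/2) = 0.067972.
c = 2·atan2(√a, √(1−a)) = 0.52753 rad → d = 6371·c ≈ 3360.87 km.

3361 km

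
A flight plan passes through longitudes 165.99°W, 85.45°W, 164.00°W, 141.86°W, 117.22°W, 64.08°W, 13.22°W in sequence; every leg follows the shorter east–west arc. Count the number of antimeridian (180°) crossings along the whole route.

0

Leg 1: -165.99° → -85.45°, shortest Δλ = 80.54° (east) — does not cross 180°.
Leg 2: -85.45° → -164.00°, shortest Δλ = -78.55° (west) — does not cross 180°.
Leg 3: -164.00° → -141.86°, shortest Δλ = 22.14° (east) — does not cross 180°.
Leg 4: -141.86° → -117.22°, shortest Δλ = 24.64° (east) — does not cross 180°.
Leg 5: -117.22° → -64.08°, shortest Δλ = 53.14° (east) — does not cross 180°.
Leg 6: -64.08° → -13.22°, shortest Δλ = 50.86° (east) — does not cross 180°.
Total crossings: 0.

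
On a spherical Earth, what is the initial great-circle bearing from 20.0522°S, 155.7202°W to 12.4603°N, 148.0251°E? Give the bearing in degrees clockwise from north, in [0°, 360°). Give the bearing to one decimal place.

295.6°

Δλ = 148.0251 − -155.7202 = 303.7453°; wrapped into (−180°, 180°]: -56.2547°.
θ = atan2( sin Δλ · cos φ₂ , cos φ₁ · sin φ₂ − sin φ₁ · cos φ₂ · cos Δλ )
  = atan2(-0.81193, 0.38867) = -64.420° → normalised to [0°, 360°): 295.580°.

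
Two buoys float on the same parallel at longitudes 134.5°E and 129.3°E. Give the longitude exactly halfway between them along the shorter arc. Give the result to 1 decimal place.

Signed shortest Δλ from +134.5° to +129.3° is -5.2°.
Midpoint longitude = +134.5° + (-5.2°)/2 = +134.5° − 2.6° = +131.9°.

131.9°E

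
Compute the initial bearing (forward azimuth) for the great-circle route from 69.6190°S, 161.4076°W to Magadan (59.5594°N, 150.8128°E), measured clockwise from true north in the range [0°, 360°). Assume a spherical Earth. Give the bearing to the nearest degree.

Δλ = 150.8128 − -161.4076 = 312.2204°; wrapped into (−180°, 180°]: -47.7796°.
θ = atan2( sin Δλ · cos φ₂ , cos φ₁ · sin φ₂ − sin φ₁ · cos φ₂ · cos Δλ )
  = atan2(-0.37520, 0.61940) = -31.206° → normalised to [0°, 360°): 328.794°.

329°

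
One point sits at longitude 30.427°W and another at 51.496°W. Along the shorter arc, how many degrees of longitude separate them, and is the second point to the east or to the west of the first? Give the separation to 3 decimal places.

Raw difference: -51.496 − -30.427 = -21.069°.
Normalise into (−180°, 180°]: -21.069° stays -21.069°.
Negative ⇒ the second point lies to the west; separation 21.069°.

21.069° west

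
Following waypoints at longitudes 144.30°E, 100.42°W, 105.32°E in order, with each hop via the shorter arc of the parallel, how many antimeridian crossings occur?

Leg 1: +144.30° → -100.42°, shortest Δλ = 115.28° (east) — crosses 180°.
Leg 2: -100.42° → +105.32°, shortest Δλ = -154.26° (west) — crosses 180°.
Total crossings: 2.

2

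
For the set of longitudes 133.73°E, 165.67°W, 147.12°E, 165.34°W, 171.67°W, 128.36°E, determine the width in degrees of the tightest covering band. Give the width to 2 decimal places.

Sort the longitudes: -171.67°, -165.67°, -165.34°, +128.36°, +133.73°, +147.12°.
Eastward gaps between consecutive values (wrapping around): 6.00°, 0.33°, 293.70°, 5.37°, 13.39°, 41.21°.
Largest gap = 293.70° ⇒ minimal covering band is its complement: 360° − 293.70° = 66.30°.
Band runs from +128.36° eastward to -165.34°, crossing the antimeridian.

66.30°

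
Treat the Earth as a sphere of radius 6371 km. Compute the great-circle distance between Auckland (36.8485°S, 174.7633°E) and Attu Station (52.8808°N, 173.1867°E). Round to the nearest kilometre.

9979 km

Δλ = 173.1867 − 174.7633 = -1.5766°.
Δφ = 52.8808 − -36.8485 = 89.7293°.
a = sin²(Δφ/2) + cos φ₁ · cos φ₂ · sin²(Δλ/2) = 0.497729.
c = 2·atan2(√a, √(1−a)) = 1.56625 rad → d = 6371·c ≈ 9978.61 km.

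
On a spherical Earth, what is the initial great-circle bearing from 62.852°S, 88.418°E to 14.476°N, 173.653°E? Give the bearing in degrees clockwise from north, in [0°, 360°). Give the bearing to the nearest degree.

Δλ = 173.653 − 88.418 = 85.235°.
θ = atan2( sin Δλ · cos φ₂ , cos φ₁ · sin φ₂ − sin φ₁ · cos φ₂ · cos Δλ )
  = atan2(0.96491, 0.18563) = 79.110° → normalised to [0°, 360°): 79.110°.

79°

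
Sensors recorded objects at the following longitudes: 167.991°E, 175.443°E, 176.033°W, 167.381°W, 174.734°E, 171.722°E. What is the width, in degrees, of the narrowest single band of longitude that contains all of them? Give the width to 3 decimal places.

24.628°

Sort the longitudes: -176.033°, -167.381°, +167.991°, +171.722°, +174.734°, +175.443°.
Eastward gaps between consecutive values (wrapping around): 8.652°, 335.372°, 3.731°, 3.012°, 0.709°, 8.524°.
Largest gap = 335.372° ⇒ minimal covering band is its complement: 360° − 335.372° = 24.628°.
Band runs from +167.991° eastward to -167.381°, crossing the antimeridian.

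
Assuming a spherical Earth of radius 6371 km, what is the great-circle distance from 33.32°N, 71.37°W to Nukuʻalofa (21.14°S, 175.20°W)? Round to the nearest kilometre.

12521 km

Δλ = -175.20 − -71.37 = -103.83°.
Δφ = -21.14 − 33.32 = -54.46°.
a = sin²(Δφ/2) + cos φ₁ · cos φ₂ · sin²(Δλ/2) = 0.692207.
c = 2·atan2(√a, √(1−a)) = 1.96537 rad → d = 6371·c ≈ 12521.37 km.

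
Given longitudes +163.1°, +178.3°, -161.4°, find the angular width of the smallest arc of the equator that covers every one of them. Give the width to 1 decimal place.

Sort the longitudes: -161.4°, +163.1°, +178.3°.
Eastward gaps between consecutive values (wrapping around): 324.5°, 15.2°, 20.3°.
Largest gap = 324.5° ⇒ minimal covering band is its complement: 360° − 324.5° = 35.5°.
Band runs from +163.1° eastward to -161.4°, crossing the antimeridian.

35.5°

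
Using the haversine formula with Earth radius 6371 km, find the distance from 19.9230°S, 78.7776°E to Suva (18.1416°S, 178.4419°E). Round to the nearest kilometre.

10287 km

Δλ = 178.4419 − 78.7776 = 99.6643°.
Δφ = -18.1416 − -19.9230 = 1.7814°.
a = sin²(Δφ/2) + cos φ₁ · cos φ₂ · sin²(Δλ/2) = 0.521941.
c = 2·atan2(√a, √(1−a)) = 1.61469 rad → d = 6371·c ≈ 10287.21 km.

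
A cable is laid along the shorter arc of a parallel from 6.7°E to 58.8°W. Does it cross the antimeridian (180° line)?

No

Signed shortest Δλ = ((-58.8 − 6.7 + 180) mod 360) − 180 = -65.5°.
Going west by 65.5° from +6.7° reaches -58.8° without touching 180°.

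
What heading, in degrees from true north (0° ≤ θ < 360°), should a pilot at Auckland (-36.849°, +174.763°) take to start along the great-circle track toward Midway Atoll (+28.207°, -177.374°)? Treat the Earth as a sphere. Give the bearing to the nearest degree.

8°

Δλ = -177.374 − 174.763 = -352.137°; wrapped into (−180°, 180°]: 7.863°.
θ = atan2( sin Δλ · cos φ₂ , cos φ₁ · sin φ₂ − sin φ₁ · cos φ₂ · cos Δλ )
  = atan2(0.12056, 0.90175) = 7.615° → normalised to [0°, 360°): 7.615°.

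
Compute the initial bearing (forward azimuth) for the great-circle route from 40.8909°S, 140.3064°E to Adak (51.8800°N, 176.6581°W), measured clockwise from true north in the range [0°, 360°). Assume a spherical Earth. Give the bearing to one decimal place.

25.3°

Δλ = -176.6581 − 140.3064 = -316.9645°; wrapped into (−180°, 180°]: 43.0355°.
θ = atan2( sin Δλ · cos φ₂ , cos φ₁ · sin φ₂ − sin φ₁ · cos φ₂ · cos Δλ )
  = atan2(0.42128, 0.89010) = 25.328° → normalised to [0°, 360°): 25.328°.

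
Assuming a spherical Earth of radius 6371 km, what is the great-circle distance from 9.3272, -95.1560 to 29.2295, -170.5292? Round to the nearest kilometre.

Δλ = -170.5292 − -95.1560 = -75.3732°.
Δφ = 29.2295 − 9.3272 = 19.9023°.
a = sin²(Δφ/2) + cos φ₁ · cos φ₂ · sin²(Δλ/2) = 0.351702.
c = 2·atan2(√a, √(1−a)) = 1.26967 rad → d = 6371·c ≈ 8089.07 km.

8089 km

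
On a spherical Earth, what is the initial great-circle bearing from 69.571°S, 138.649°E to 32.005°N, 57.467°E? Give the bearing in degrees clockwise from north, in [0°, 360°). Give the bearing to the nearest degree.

290°

Δλ = 57.467 − 138.649 = -81.182°.
θ = atan2( sin Δλ · cos φ₂ , cos φ₁ · sin φ₂ − sin φ₁ · cos φ₂ · cos Δλ )
  = atan2(-0.83798, 0.30681) = -69.891° → normalised to [0°, 360°): 290.109°.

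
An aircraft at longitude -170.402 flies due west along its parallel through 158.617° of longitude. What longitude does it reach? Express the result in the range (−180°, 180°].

+30.981°

Start at -170.402°; shift −158.617° → -329.019°.
-329.019° lies outside (−180°, 180°]; add 360° → +30.981°.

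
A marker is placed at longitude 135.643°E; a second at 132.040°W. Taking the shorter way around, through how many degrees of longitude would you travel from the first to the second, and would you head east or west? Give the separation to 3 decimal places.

Raw difference: -132.040 − 135.643 = -267.683°.
Normalise into (−180°, 180°]: -267.683° + 360° = 92.317°.
Positive ⇒ the second point lies to the east; separation 92.317°.

92.317° east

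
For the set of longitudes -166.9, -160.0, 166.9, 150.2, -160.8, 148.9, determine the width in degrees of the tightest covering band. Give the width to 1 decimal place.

Sort the longitudes: -166.9°, -160.8°, -160.0°, +148.9°, +150.2°, +166.9°.
Eastward gaps between consecutive values (wrapping around): 6.1°, 0.8°, 308.9°, 1.3°, 16.7°, 26.2°.
Largest gap = 308.9° ⇒ minimal covering band is its complement: 360° − 308.9° = 51.1°.
Band runs from +148.9° eastward to -160.0°, crossing the antimeridian.

51.1°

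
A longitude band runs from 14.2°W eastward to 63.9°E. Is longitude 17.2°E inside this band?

Yes

Band width going east from -14.2° to +63.9°: ((63.9 − -14.2) mod 360) = 78.1°.
Offset of +17.2° east of the west edge: ((17.2 − -14.2) mod 360) = 31.4°.
31.4° ≤ 78.1° ⇒ inside.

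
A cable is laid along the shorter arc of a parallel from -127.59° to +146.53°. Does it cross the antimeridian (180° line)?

Yes

Naïve |146.53 − -127.59| = 274.12° > 180°, so the shorter arc goes the other way round — across 180°.
Signed shortest Δλ = ((146.53 − -127.59 + 180) mod 360) − 180 = -85.88°.
Going west by 85.88° from -127.59° passes through 180° before reaching +146.53°.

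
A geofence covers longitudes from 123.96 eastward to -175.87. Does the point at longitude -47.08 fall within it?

Band width going east from +123.96° to -175.87°: ((-175.87 − 123.96) mod 360) = 60.17°.
Offset of -47.08° east of the west edge: ((-47.08 − 123.96) mod 360) = 188.96°.
188.96° > 60.17° ⇒ outside.

No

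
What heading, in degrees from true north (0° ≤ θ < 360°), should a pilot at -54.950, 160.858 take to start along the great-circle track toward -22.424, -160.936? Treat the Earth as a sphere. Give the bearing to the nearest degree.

Δλ = -160.936 − 160.858 = -321.794°; wrapped into (−180°, 180°]: 38.206°.
θ = atan2( sin Δλ · cos φ₂ , cos φ₁ · sin φ₂ − sin φ₁ · cos φ₂ · cos Δλ )
  = atan2(0.57172, 0.37558) = 56.698° → normalised to [0°, 360°): 56.698°.

57°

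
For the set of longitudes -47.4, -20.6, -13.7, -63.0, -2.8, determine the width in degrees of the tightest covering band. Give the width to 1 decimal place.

Sort the longitudes: -63.0°, -47.4°, -20.6°, -13.7°, -2.8°.
Eastward gaps between consecutive values (wrapping around): 15.6°, 26.8°, 6.9°, 10.9°, 299.8°.
Largest gap = 299.8° ⇒ minimal covering band is its complement: 360° − 299.8° = 60.2°.
Band runs from -63.0° eastward to -2.8°.

60.2°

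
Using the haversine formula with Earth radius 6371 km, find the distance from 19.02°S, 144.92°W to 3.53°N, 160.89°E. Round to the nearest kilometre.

6433 km

Δλ = 160.89 − -144.92 = 305.81°; wrapped into (−180°, 180°]: -54.19°.
Δφ = 3.53 − -19.02 = 22.55°.
a = sin²(Δφ/2) + cos φ₁ · cos φ₂ · sin²(Δλ/2) = 0.233980.
c = 2·atan2(√a, √(1−a)) = 1.00979 rad → d = 6371·c ≈ 6433.36 km.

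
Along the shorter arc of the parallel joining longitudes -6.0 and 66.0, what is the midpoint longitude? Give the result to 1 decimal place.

Signed shortest Δλ from -6.0° to +66.0° is +72.0°.
Midpoint longitude = -6.0° + (+72.0°)/2 = -6.0° + 36.0° = +30.0°.

+30.0°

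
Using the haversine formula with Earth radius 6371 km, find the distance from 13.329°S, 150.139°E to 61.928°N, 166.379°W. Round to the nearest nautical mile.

4959 nmi

Δλ = -166.379 − 150.139 = -316.518°; wrapped into (−180°, 180°]: 43.482°.
Δφ = 61.928 − -13.329 = 75.257°.
a = sin²(Δφ/2) + cos φ₁ · cos φ₂ · sin²(Δλ/2) = 0.435585.
c = 2·atan2(√a, √(1−a)) = 1.44161 rad → d = 6371·c ≈ 9184.48 km ≈ 4959.22 nmi.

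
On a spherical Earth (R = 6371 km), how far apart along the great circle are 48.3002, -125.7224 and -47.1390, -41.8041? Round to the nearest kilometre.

Δλ = -41.8041 − -125.7224 = 83.9183°.
Δφ = -47.1390 − 48.3002 = -95.4392°.
a = sin²(Δφ/2) + cos φ₁ · cos φ₂ · sin²(Δλ/2) = 0.749675.
c = 2·atan2(√a, √(1−a)) = 2.09365 rad → d = 6371·c ≈ 13338.62 km.

13339 km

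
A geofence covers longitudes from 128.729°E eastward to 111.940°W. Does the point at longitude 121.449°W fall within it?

Yes

Band width going east from +128.729° to -111.940°: ((-111.940 − 128.729) mod 360) = 119.331°.
Offset of -121.449° east of the west edge: ((-121.449 − 128.729) mod 360) = 109.822°.
109.822° ≤ 119.331° ⇒ inside.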